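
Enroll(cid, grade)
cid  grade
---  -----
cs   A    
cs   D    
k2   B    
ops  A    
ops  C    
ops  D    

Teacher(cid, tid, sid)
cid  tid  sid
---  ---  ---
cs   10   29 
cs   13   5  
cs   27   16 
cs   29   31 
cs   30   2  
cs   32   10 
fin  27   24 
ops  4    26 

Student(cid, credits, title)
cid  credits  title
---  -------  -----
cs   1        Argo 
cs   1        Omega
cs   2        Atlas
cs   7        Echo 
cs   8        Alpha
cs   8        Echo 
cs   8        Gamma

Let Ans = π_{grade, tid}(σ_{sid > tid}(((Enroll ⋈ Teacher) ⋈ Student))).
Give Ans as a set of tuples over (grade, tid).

{(A, 10), (A, 29), (D, 10), (D, 29)}

Natural join on cid: {(cs, A, 10, 29), (cs, A, 13, 5), (cs, A, 27, 16), (cs, A, 29, 31), (cs, A, 30, 2), (cs, A, 32, 10), (cs, D, 10, 29), (cs, D, 13, 5), (cs, D, 27, 16), (cs, D, 29, 31), (cs, D, 30, 2), (cs, D, 32, 10), (ops, A, 4, 26), (ops, C, 4, 26), (ops, D, 4, 26)}
Natural join on cid: {(cs, A, 10, 29, 1, Argo), (cs, A, 10, 29, 1, Omega), (cs, A, 10, 29, 2, Atlas), (cs, A, 10, 29, 7, Echo), (cs, A, 10, 29, 8, Alpha), (cs, A, 10, 29, 8, Echo), (cs, A, 10, 29, 8, Gamma), (cs, A, 13, 5, 1, Argo), (cs, A, 13, 5, 1, Omega), (cs, A, 13, 5, 2, Atlas), (cs, A, 13, 5, 7, Echo), (cs, A, 13, 5, 8, Alpha), (cs, A, 13, 5, 8, Echo), (cs, A, 13, 5, 8, Gamma), (cs, A, 27, 16, 1, Argo), (cs, A, 27, 16, 1, Omega), (cs, A, 27, 16, 2, Atlas), (cs, A, 27, 16, 7, Echo), (cs, A, 27, 16, 8, Alpha), (cs, A, 27, 16, 8, Echo), (cs, A, 27, 16, 8, Gamma), (cs, A, 29, 31, 1, Argo), (cs, A, 29, 31, 1, Omega), (cs, A, 29, 31, 2, Atlas), (cs, A, 29, 31, 7, Echo), (cs, A, 29, 31, 8, Alpha), (cs, A, 29, 31, 8, Echo), (cs, A, 29, 31, 8, Gamma), (cs, A, 30, 2, 1, Argo), (cs, A, 30, 2, 1, Omega), (cs, A, 30, 2, 2, Atlas), (cs, A, 30, 2, 7, Echo), (cs, A, 30, 2, 8, Alpha), (cs, A, 30, 2, 8, Echo), (cs, A, 30, 2, 8, Gamma), (cs, A, 32, 10, 1, Argo), (cs, A, 32, 10, 1, Omega), (cs, A, 32, 10, 2, Atlas), (cs, A, 32, 10, 7, Echo), (cs, A, 32, 10, 8, Alpha), (cs, A, 32, 10, 8, Echo), (cs, A, 32, 10, 8, Gamma), (cs, D, 10, 29, 1, Argo), (cs, D, 10, 29, 1, Omega), (cs, D, 10, 29, 2, Atlas), (cs, D, 10, 29, 7, Echo), (cs, D, 10, 29, 8, Alpha), (cs, D, 10, 29, 8, Echo), (cs, D, 10, 29, 8, Gamma), (cs, D, 13, 5, 1, Argo), (cs, D, 13, 5, 1, Omega), (cs, D, 13, 5, 2, Atlas), (cs, D, 13, 5, 7, Echo), (cs, D, 13, 5, 8, Alpha), (cs, D, 13, 5, 8, Echo), (cs, D, 13, 5, 8, Gamma), (cs, D, 27, 16, 1, Argo), (cs, D, 27, 16, 1, Omega), (cs, D, 27, 16, 2, Atlas), (cs, D, 27, 16, 7, Echo), (cs, D, 27, 16, 8, Alpha), (cs, D, 27, 16, 8, Echo), (cs, D, 27, 16, 8, Gamma), (cs, D, 29, 31, 1, Argo), (cs, D, 29, 31, 1, Omega), (cs, D, 29, 31, 2, Atlas), (cs, D, 29, 31, 7, Echo), (cs, D, 29, 31, 8, Alpha), (cs, D, 29, 31, 8, Echo), (cs, D, 29, 31, 8, Gamma), (cs, D, 30, 2, 1, Argo), (cs, D, 30, 2, 1, Omega), (cs, D, 30, 2, 2, Atlas), (cs, D, 30, 2, 7, Echo), (cs, D, 30, 2, 8, Alpha), (cs, D, 30, 2, 8, Echo), (cs, D, 30, 2, 8, Gamma), (cs, D, 32, 10, 1, Argo), (cs, D, 32, 10, 1, Omega), (cs, D, 32, 10, 2, Atlas), (cs, D, 32, 10, 7, Echo), (cs, D, 32, 10, 8, Alpha), (cs, D, 32, 10, 8, Echo), (cs, D, 32, 10, 8, Gamma)}
σ[sid > tid]: keep tuples satisfying sid > tid → {(cs, A, 10, 29, 1, Argo), (cs, A, 10, 29, 1, Omega), (cs, A, 10, 29, 2, Atlas), (cs, A, 10, 29, 7, Echo), (cs, A, 10, 29, 8, Alpha), (cs, A, 10, 29, 8, Echo), (cs, A, 10, 29, 8, Gamma), (cs, A, 29, 31, 1, Argo), (cs, A, 29, 31, 1, Omega), (cs, A, 29, 31, 2, Atlas), (cs, A, 29, 31, 7, Echo), (cs, A, 29, 31, 8, Alpha), (cs, A, 29, 31, 8, Echo), (cs, A, 29, 31, 8, Gamma), (cs, D, 10, 29, 1, Argo), (cs, D, 10, 29, 1, Omega), (cs, D, 10, 29, 2, Atlas), (cs, D, 10, 29, 7, Echo), (cs, D, 10, 29, 8, Alpha), (cs, D, 10, 29, 8, Echo), (cs, D, 10, 29, 8, Gamma), (cs, D, 29, 31, 1, Argo), (cs, D, 29, 31, 1, Omega), (cs, D, 29, 31, 2, Atlas), (cs, D, 29, 31, 7, Echo), (cs, D, 29, 31, 8, Alpha), (cs, D, 29, 31, 8, Echo), (cs, D, 29, 31, 8, Gamma)}
Keep only column(s) grade, tid (24 duplicate(s) eliminated): {(A, 10), (A, 29), (D, 10), (D, 29)}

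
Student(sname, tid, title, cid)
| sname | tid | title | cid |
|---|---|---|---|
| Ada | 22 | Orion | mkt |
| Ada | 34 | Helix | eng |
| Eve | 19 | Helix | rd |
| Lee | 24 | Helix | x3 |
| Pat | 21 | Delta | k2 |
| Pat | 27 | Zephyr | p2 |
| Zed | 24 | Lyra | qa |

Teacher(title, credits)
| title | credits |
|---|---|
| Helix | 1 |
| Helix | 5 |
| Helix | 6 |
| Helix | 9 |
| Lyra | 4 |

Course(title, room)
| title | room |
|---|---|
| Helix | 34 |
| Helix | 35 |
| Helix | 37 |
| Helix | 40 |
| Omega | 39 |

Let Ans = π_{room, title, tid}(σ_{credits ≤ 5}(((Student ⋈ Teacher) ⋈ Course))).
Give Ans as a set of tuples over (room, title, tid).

{(34, Helix, 19), (34, Helix, 24), (34, Helix, 34), (35, Helix, 19), (35, Helix, 24), (35, Helix, 34), (37, Helix, 19), (37, Helix, 24), (37, Helix, 34), (40, Helix, 19), (40, Helix, 24), (40, Helix, 34)}

Joining Student and Teacher on title yields {(Ada, 34, Helix, eng, 1), (Ada, 34, Helix, eng, 5), (Ada, 34, Helix, eng, 6), (Ada, 34, Helix, eng, 9), (Eve, 19, Helix, rd, 1), (Eve, 19, Helix, rd, 5), (Eve, 19, Helix, rd, 6), (Eve, 19, Helix, rd, 9), (Lee, 24, Helix, x3, 1), (Lee, 24, Helix, x3, 5), (Lee, 24, Helix, x3, 6), (Lee, 24, Helix, x3, 9), (Zed, 24, Lyra, qa, 4)}.
Joining (Student ⋈ Teacher) and Course on title yields {(Ada, 34, Helix, eng, 1, 34), (Ada, 34, Helix, eng, 1, 35), (Ada, 34, Helix, eng, 1, 37), (Ada, 34, Helix, eng, 1, 40), (Ada, 34, Helix, eng, 5, 34), (Ada, 34, Helix, eng, 5, 35), (Ada, 34, Helix, eng, 5, 37), (Ada, 34, Helix, eng, 5, 40), (Ada, 34, Helix, eng, 6, 34), (Ada, 34, Helix, eng, 6, 35), (Ada, 34, Helix, eng, 6, 37), (Ada, 34, Helix, eng, 6, 40), (Ada, 34, Helix, eng, 9, 34), (Ada, 34, Helix, eng, 9, 35), (Ada, 34, Helix, eng, 9, 37), (Ada, 34, Helix, eng, 9, 40), (Eve, 19, Helix, rd, 1, 34), (Eve, 19, Helix, rd, 1, 35), (Eve, 19, Helix, rd, 1, 37), (Eve, 19, Helix, rd, 1, 40), (Eve, 19, Helix, rd, 5, 34), (Eve, 19, Helix, rd, 5, 35), (Eve, 19, Helix, rd, 5, 37), (Eve, 19, Helix, rd, 5, 40), (Eve, 19, Helix, rd, 6, 34), (Eve, 19, Helix, rd, 6, 35), (Eve, 19, Helix, rd, 6, 37), (Eve, 19, Helix, rd, 6, 40), (Eve, 19, Helix, rd, 9, 34), (Eve, 19, Helix, rd, 9, 35), (Eve, 19, Helix, rd, 9, 37), (Eve, 19, Helix, rd, 9, 40), (Lee, 24, Helix, x3, 1, 34), (Lee, 24, Helix, x3, 1, 35), (Lee, 24, Helix, x3, 1, 37), (Lee, 24, Helix, x3, 1, 40), (Lee, 24, Helix, x3, 5, 34), (Lee, 24, Helix, x3, 5, 35), (Lee, 24, Helix, x3, 5, 37), (Lee, 24, Helix, x3, 5, 40), (Lee, 24, Helix, x3, 6, 34), (Lee, 24, Helix, x3, 6, 35), (Lee, 24, Helix, x3, 6, 37), (Lee, 24, Helix, x3, 6, 40), (Lee, 24, Helix, x3, 9, 34), (Lee, 24, Helix, x3, 9, 35), (Lee, 24, Helix, x3, 9, 37), (Lee, 24, Helix, x3, 9, 40)}.
Filtering on credits ≤ 5 leaves {(Ada, 34, Helix, eng, 1, 34), (Ada, 34, Helix, eng, 1, 35), (Ada, 34, Helix, eng, 1, 37), (Ada, 34, Helix, eng, 1, 40), (Ada, 34, Helix, eng, 5, 34), (Ada, 34, Helix, eng, 5, 35), (Ada, 34, Helix, eng, 5, 37), (Ada, 34, Helix, eng, 5, 40), (Eve, 19, Helix, rd, 1, 34), (Eve, 19, Helix, rd, 1, 35), (Eve, 19, Helix, rd, 1, 37), (Eve, 19, Helix, rd, 1, 40), (Eve, 19, Helix, rd, 5, 34), (Eve, 19, Helix, rd, 5, 35), (Eve, 19, Helix, rd, 5, 37), (Eve, 19, Helix, rd, 5, 40), (Lee, 24, Helix, x3, 1, 34), (Lee, 24, Helix, x3, 1, 35), (Lee, 24, Helix, x3, 1, 37), (Lee, 24, Helix, x3, 1, 40), (Lee, 24, Helix, x3, 5, 34), (Lee, 24, Helix, x3, 5, 35), (Lee, 24, Helix, x3, 5, 37), (Lee, 24, Helix, x3, 5, 40)}.
π_{room, title, tid} gives {(34, Helix, 19), (34, Helix, 24), (34, Helix, 34), (35, Helix, 19), (35, Helix, 24), (35, Helix, 34), (37, Helix, 19), (37, Helix, 24), (37, Helix, 34), (40, Helix, 19), (40, Helix, 24), (40, Helix, 34)} (12 duplicate(s) eliminated).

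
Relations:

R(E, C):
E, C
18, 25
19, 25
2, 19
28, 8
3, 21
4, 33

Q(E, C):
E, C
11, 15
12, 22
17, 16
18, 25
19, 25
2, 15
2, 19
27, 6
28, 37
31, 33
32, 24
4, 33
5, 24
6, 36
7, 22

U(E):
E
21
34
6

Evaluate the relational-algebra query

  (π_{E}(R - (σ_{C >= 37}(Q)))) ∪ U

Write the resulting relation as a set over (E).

{18, 19, 2, 21, 28, 3, 34, 4, 6}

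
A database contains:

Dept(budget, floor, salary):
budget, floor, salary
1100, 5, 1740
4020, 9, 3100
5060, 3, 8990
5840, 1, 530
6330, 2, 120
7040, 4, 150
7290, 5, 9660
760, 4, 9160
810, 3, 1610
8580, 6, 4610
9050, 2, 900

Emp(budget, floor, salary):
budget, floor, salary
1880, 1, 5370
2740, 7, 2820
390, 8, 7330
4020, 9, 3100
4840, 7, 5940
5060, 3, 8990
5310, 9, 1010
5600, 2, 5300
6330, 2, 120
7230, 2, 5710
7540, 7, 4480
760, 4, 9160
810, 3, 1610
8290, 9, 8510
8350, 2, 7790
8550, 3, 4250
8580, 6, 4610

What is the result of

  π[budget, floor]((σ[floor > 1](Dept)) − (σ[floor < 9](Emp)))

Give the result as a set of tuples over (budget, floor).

{(1100, 5), (4020, 9), (7040, 4), (7290, 5), (9050, 2)}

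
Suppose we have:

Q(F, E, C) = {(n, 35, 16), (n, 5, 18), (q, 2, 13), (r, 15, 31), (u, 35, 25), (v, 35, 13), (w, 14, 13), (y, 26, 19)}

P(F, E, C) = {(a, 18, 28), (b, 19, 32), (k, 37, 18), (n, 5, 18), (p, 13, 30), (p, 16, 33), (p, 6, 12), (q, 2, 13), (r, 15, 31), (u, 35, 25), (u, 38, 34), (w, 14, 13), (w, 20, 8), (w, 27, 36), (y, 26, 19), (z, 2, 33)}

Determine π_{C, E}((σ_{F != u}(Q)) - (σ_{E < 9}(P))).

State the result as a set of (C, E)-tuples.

{(13, 14), (13, 35), (16, 35), (19, 26), (31, 15)}

Apply σ_{F != u}; surviving tuples: {(n, 35, 16), (n, 5, 18), (q, 2, 13), (r, 15, 31), (v, 35, 13), (w, 14, 13), (y, 26, 19)}
Apply σ_{E < 9}; surviving tuples: {(n, 5, 18), (p, 6, 12), (q, 2, 13), (z, 2, 33)}
Set difference of the two operands is {(n, 35, 16), (r, 15, 31), (v, 35, 13), (w, 14, 13), (y, 26, 19)}.
π[C, E]: project onto (C, E) → {(13, 14), (13, 35), (16, 35), (19, 26), (31, 15)}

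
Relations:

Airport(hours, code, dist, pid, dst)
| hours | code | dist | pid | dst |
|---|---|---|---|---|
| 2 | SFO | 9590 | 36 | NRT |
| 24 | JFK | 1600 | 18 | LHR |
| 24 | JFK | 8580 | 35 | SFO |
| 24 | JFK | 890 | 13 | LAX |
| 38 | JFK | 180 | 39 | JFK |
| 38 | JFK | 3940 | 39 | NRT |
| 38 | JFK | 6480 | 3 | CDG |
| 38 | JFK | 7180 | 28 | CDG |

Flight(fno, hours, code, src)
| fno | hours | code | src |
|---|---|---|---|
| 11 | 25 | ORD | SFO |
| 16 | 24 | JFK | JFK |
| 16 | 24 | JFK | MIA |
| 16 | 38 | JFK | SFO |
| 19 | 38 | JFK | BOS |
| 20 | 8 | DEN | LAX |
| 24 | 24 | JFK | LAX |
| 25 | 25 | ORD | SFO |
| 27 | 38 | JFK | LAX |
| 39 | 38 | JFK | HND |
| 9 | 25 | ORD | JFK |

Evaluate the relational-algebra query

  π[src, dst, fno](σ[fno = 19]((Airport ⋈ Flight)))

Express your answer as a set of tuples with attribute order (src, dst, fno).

{(BOS, CDG, 19), (BOS, JFK, 19), (BOS, NRT, 19)}

Airport ⋈ Flight (natural join on hours, code): {(24, JFK, 1600, 18, LHR, 16, JFK), (24, JFK, 1600, 18, LHR, 16, MIA), (24, JFK, 1600, 18, LHR, 24, LAX), (24, JFK, 8580, 35, SFO, 16, JFK), (24, JFK, 8580, 35, SFO, 16, MIA), (24, JFK, 8580, 35, SFO, 24, LAX), (24, JFK, 890, 13, LAX, 16, JFK), (24, JFK, 890, 13, LAX, 16, MIA), (24, JFK, 890, 13, LAX, 24, LAX), (38, JFK, 180, 39, JFK, 16, SFO), (38, JFK, 180, 39, JFK, 19, BOS), (38, JFK, 180, 39, JFK, 27, LAX), (38, JFK, 180, 39, JFK, 39, HND), (38, JFK, 3940, 39, NRT, 16, SFO), (38, JFK, 3940, 39, NRT, 19, BOS), (38, JFK, 3940, 39, NRT, 27, LAX), (38, JFK, 3940, 39, NRT, 39, HND), (38, JFK, 6480, 3, CDG, 16, SFO), (38, JFK, 6480, 3, CDG, 19, BOS), (38, JFK, 6480, 3, CDG, 27, LAX), (38, JFK, 6480, 3, CDG, 39, HND), (38, JFK, 7180, 28, CDG, 16, SFO), (38, JFK, 7180, 28, CDG, 19, BOS), (38, JFK, 7180, 28, CDG, 27, LAX), (38, JFK, 7180, 28, CDG, 39, HND)}
Filtering on fno = 19 leaves {(38, JFK, 180, 39, JFK, 19, BOS), (38, JFK, 3940, 39, NRT, 19, BOS), (38, JFK, 6480, 3, CDG, 19, BOS), (38, JFK, 7180, 28, CDG, 19, BOS)}.
Keep only column(s) src, dst, fno (1 duplicate(s) eliminated): {(BOS, CDG, 19), (BOS, JFK, 19), (BOS, NRT, 19)}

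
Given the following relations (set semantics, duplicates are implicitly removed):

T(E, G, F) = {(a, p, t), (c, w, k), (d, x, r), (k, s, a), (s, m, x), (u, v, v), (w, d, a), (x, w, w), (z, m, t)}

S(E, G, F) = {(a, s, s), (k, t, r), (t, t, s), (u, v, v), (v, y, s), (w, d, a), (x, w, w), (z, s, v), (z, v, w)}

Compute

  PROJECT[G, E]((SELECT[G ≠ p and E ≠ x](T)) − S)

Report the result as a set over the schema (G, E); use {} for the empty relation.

{(m, s), (m, z), (s, k), (w, c), (x, d)}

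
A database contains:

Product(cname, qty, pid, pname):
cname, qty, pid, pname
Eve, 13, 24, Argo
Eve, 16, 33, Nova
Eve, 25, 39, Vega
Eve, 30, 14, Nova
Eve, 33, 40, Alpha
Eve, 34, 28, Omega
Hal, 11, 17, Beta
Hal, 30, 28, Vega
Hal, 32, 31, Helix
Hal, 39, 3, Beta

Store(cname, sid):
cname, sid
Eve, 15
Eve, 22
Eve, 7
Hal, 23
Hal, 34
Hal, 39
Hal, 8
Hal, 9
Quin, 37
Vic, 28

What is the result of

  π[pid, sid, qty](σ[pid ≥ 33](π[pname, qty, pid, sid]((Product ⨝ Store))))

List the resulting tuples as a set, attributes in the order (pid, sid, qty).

{(33, 15, 16), (33, 22, 16), (33, 7, 16), (39, 15, 25), (39, 22, 25), (39, 7, 25), (40, 15, 33), (40, 22, 33), (40, 7, 33)}

Product ⋈ Store (natural join on cname): {(Eve, 13, 24, Argo, 15), (Eve, 13, 24, Argo, 22), (Eve, 13, 24, Argo, 7), (Eve, 16, 33, Nova, 15), (Eve, 16, 33, Nova, 22), (Eve, 16, 33, Nova, 7), (Eve, 25, 39, Vega, 15), (Eve, 25, 39, Vega, 22), (Eve, 25, 39, Vega, 7), (Eve, 30, 14, Nova, 15), (Eve, 30, 14, Nova, 22), (Eve, 30, 14, Nova, 7), (Eve, 33, 40, Alpha, 15), (Eve, 33, 40, Alpha, 22), (Eve, 33, 40, Alpha, 7), (Eve, 34, 28, Omega, 15), (Eve, 34, 28, Omega, 22), (Eve, 34, 28, Omega, 7), (Hal, 11, 17, Beta, 23), (Hal, 11, 17, Beta, 34), (Hal, 11, 17, Beta, 39), (Hal, 11, 17, Beta, 8), (Hal, 11, 17, Beta, 9), (Hal, 30, 28, Vega, 23), (Hal, 30, 28, Vega, 34), (Hal, 30, 28, Vega, 39), (Hal, 30, 28, Vega, 8), (Hal, 30, 28, Vega, 9), (Hal, 32, 31, Helix, 23), (Hal, 32, 31, Helix, 34), (Hal, 32, 31, Helix, 39), (Hal, 32, 31, Helix, 8), (Hal, 32, 31, Helix, 9), (Hal, 39, 3, Beta, 23), (Hal, 39, 3, Beta, 34), (Hal, 39, 3, Beta, 39), (Hal, 39, 3, Beta, 8), (Hal, 39, 3, Beta, 9)}
π[pname, qty, pid, sid]: project onto (pname, qty, pid, sid) → {(Alpha, 33, 40, 15), (Alpha, 33, 40, 22), (Alpha, 33, 40, 7), (Argo, 13, 24, 15), (Argo, 13, 24, 22), (Argo, 13, 24, 7), (Beta, 11, 17, 23), (Beta, 11, 17, 34), (Beta, 11, 17, 39), (Beta, 11, 17, 8), (Beta, 11, 17, 9), (Beta, 39, 3, 23), (Beta, 39, 3, 34), (Beta, 39, 3, 39), (Beta, 39, 3, 8), (Beta, 39, 3, 9), (Helix, 32, 31, 23), (Helix, 32, 31, 34), (Helix, 32, 31, 39), (Helix, 32, 31, 8), (Helix, 32, 31, 9), (Nova, 16, 33, 15), (Nova, 16, 33, 22), (Nova, 16, 33, 7), (Nova, 30, 14, 15), (Nova, 30, 14, 22), (Nova, 30, 14, 7), (Omega, 34, 28, 15), (Omega, 34, 28, 22), (Omega, 34, 28, 7), (Vega, 25, 39, 15), (Vega, 25, 39, 22), (Vega, 25, 39, 7), (Vega, 30, 28, 23), (Vega, 30, 28, 34), (Vega, 30, 28, 39), (Vega, 30, 28, 8), (Vega, 30, 28, 9)}
Apply σ_{pid ≥ 33}; surviving tuples: {(Alpha, 33, 40, 15), (Alpha, 33, 40, 22), (Alpha, 33, 40, 7), (Nova, 16, 33, 15), (Nova, 16, 33, 22), (Nova, 16, 33, 7), (Vega, 25, 39, 15), (Vega, 25, 39, 22), (Vega, 25, 39, 7)}
π[pid, sid, qty]: project onto (pid, sid, qty) → {(33, 15, 16), (33, 22, 16), (33, 7, 16), (39, 15, 25), (39, 22, 25), (39, 7, 25), (40, 15, 33), (40, 22, 33), (40, 7, 33)}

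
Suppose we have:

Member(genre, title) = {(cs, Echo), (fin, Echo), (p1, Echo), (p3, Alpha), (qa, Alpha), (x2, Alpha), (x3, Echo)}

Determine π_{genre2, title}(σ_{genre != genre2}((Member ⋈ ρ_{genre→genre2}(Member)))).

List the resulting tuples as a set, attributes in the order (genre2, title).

{(cs, Echo), (fin, Echo), (p1, Echo), (p3, Alpha), (qa, Alpha), (x2, Alpha), (x3, Echo)}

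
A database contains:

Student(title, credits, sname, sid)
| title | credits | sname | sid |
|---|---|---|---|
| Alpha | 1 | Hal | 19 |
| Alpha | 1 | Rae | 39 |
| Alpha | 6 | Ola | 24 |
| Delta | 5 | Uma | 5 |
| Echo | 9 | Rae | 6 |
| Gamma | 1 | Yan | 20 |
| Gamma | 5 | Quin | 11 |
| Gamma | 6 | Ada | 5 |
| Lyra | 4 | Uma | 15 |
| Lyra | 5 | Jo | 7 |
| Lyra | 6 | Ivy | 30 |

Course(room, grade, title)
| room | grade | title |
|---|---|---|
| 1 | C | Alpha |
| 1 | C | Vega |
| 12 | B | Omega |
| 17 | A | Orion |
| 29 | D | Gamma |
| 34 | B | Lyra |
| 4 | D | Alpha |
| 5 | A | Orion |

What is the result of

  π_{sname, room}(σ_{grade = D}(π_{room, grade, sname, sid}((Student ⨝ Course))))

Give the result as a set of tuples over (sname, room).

Student ⋈ Course (natural join on title): {(Alpha, 1, Hal, 19, 1, C), (Alpha, 1, Hal, 19, 4, D), (Alpha, 1, Rae, 39, 1, C), (Alpha, 1, Rae, 39, 4, D), (Alpha, 6, Ola, 24, 1, C), (Alpha, 6, Ola, 24, 4, D), (Gamma, 1, Yan, 20, 29, D), (Gamma, 5, Quin, 11, 29, D), (Gamma, 6, Ada, 5, 29, D), (Lyra, 4, Uma, 15, 34, B), (Lyra, 5, Jo, 7, 34, B), (Lyra, 6, Ivy, 30, 34, B)}
π[room, grade, sname, sid]: project onto (room, grade, sname, sid) → {(1, C, Hal, 19), (1, C, Ola, 24), (1, C, Rae, 39), (29, D, Ada, 5), (29, D, Quin, 11), (29, D, Yan, 20), (34, B, Ivy, 30), (34, B, Jo, 7), (34, B, Uma, 15), (4, D, Hal, 19), (4, D, Ola, 24), (4, D, Rae, 39)}
Selection grade = D: {(29, D, Ada, 5), (29, D, Quin, 11), (29, D, Yan, 20), (4, D, Hal, 19), (4, D, Ola, 24), (4, D, Rae, 39)}
π[sname, room]: project onto (sname, room) → {(Ada, 29), (Hal, 4), (Ola, 4), (Quin, 29), (Rae, 4), (Yan, 29)}

{(Ada, 29), (Hal, 4), (Ola, 4), (Quin, 29), (Rae, 4), (Yan, 29)}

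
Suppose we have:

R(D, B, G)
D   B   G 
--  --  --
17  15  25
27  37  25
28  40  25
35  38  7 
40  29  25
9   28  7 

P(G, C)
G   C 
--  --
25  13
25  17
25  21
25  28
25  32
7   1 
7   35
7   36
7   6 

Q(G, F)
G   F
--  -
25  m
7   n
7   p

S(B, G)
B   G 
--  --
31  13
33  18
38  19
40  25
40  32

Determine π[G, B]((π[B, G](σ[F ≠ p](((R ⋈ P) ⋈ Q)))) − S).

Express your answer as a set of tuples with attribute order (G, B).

{(25, 15), (25, 29), (25, 37), (7, 28), (7, 38)}

Natural join on G: {(17, 15, 25, 13), (17, 15, 25, 17), (17, 15, 25, 21), (17, 15, 25, 28), (17, 15, 25, 32), (27, 37, 25, 13), (27, 37, 25, 17), (27, 37, 25, 21), (27, 37, 25, 28), (27, 37, 25, 32), (28, 40, 25, 13), (28, 40, 25, 17), (28, 40, 25, 21), (28, 40, 25, 28), (28, 40, 25, 32), (35, 38, 7, 1), (35, 38, 7, 35), (35, 38, 7, 36), (35, 38, 7, 6), (40, 29, 25, 13), (40, 29, 25, 17), (40, 29, 25, 21), (40, 29, 25, 28), (40, 29, 25, 32), (9, 28, 7, 1), (9, 28, 7, 35), (9, 28, 7, 36), (9, 28, 7, 6)}
Natural join on G: {(17, 15, 25, 13, m), (17, 15, 25, 17, m), (17, 15, 25, 21, m), (17, 15, 25, 28, m), (17, 15, 25, 32, m), (27, 37, 25, 13, m), (27, 37, 25, 17, m), (27, 37, 25, 21, m), (27, 37, 25, 28, m), (27, 37, 25, 32, m), (28, 40, 25, 13, m), (28, 40, 25, 17, m), (28, 40, 25, 21, m), (28, 40, 25, 28, m), (28, 40, 25, 32, m), (35, 38, 7, 1, n), (35, 38, 7, 1, p), (35, 38, 7, 35, n), (35, 38, 7, 35, p), (35, 38, 7, 36, n), (35, 38, 7, 36, p), (35, 38, 7, 6, n), (35, 38, 7, 6, p), (40, 29, 25, 13, m), (40, 29, 25, 17, m), (40, 29, 25, 21, m), (40, 29, 25, 28, m), (40, 29, 25, 32, m), (9, 28, 7, 1, n), (9, 28, 7, 1, p), (9, 28, 7, 35, n), (9, 28, 7, 35, p), (9, 28, 7, 36, n), (9, 28, 7, 36, p), (9, 28, 7, 6, n), (9, 28, 7, 6, p)}
σ[F ≠ p]: keep tuples satisfying F ≠ p → {(17, 15, 25, 13, m), (17, 15, 25, 17, m), (17, 15, 25, 21, m), (17, 15, 25, 28, m), (17, 15, 25, 32, m), (27, 37, 25, 13, m), (27, 37, 25, 17, m), (27, 37, 25, 21, m), (27, 37, 25, 28, m), (27, 37, 25, 32, m), (28, 40, 25, 13, m), (28, 40, 25, 17, m), (28, 40, 25, 21, m), (28, 40, 25, 28, m), (28, 40, 25, 32, m), (35, 38, 7, 1, n), (35, 38, 7, 35, n), (35, 38, 7, 36, n), (35, 38, 7, 6, n), (40, 29, 25, 13, m), (40, 29, 25, 17, m), (40, 29, 25, 21, m), (40, 29, 25, 28, m), (40, 29, 25, 32, m), (9, 28, 7, 1, n), (9, 28, 7, 35, n), (9, 28, 7, 36, n), (9, 28, 7, 6, n)}
π_{B, G} gives {(15, 25), (28, 7), (29, 25), (37, 25), (38, 7), (40, 25)} (22 duplicate(s) eliminated).
Difference: {(15, 25), (28, 7), (29, 25), (37, 25), (38, 7), (40, 25)} with {(31, 13), (33, 18), (38, 19), (40, 25), (40, 32)} → {(15, 25), (28, 7), (29, 25), (37, 25), (38, 7)}
π_{G, B} gives {(25, 15), (25, 29), (25, 37), (7, 28), (7, 38)}.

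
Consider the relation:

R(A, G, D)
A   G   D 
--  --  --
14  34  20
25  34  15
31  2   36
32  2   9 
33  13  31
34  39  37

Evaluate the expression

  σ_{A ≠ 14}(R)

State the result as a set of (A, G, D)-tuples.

{(25, 34, 15), (31, 2, 36), (32, 2, 9), (33, 13, 31), (34, 39, 37)}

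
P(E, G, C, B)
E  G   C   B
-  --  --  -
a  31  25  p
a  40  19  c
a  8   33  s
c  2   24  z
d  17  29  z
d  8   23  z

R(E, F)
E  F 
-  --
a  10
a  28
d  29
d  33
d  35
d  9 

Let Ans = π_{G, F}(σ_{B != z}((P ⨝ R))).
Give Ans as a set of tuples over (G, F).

{(31, 10), (31, 28), (40, 10), (40, 28), (8, 10), (8, 28)}

Natural join on E: {(a, 31, 25, p, 10), (a, 31, 25, p, 28), (a, 40, 19, c, 10), (a, 40, 19, c, 28), (a, 8, 33, s, 10), (a, 8, 33, s, 28), (d, 17, 29, z, 29), (d, 17, 29, z, 33), (d, 17, 29, z, 35), (d, 17, 29, z, 9), (d, 8, 23, z, 29), (d, 8, 23, z, 33), (d, 8, 23, z, 35), (d, 8, 23, z, 9)}
Filtering on B != z leaves {(a, 31, 25, p, 10), (a, 31, 25, p, 28), (a, 40, 19, c, 10), (a, 40, 19, c, 28), (a, 8, 33, s, 10), (a, 8, 33, s, 28)}.
Keep only column(s) G, F: {(31, 10), (31, 28), (40, 10), (40, 28), (8, 10), (8, 28)}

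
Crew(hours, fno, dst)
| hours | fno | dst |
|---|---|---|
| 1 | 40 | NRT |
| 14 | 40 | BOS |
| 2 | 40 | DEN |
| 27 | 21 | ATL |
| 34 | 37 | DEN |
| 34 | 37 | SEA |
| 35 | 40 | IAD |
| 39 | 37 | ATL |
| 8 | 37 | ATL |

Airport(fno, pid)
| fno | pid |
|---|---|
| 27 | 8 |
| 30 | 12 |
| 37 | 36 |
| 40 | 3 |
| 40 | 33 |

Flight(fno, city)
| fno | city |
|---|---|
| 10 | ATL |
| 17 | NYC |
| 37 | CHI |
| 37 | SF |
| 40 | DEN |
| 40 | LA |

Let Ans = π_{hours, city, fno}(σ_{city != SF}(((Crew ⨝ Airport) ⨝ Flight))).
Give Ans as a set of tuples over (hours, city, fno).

{(1, DEN, 40), (1, LA, 40), (14, DEN, 40), (14, LA, 40), (2, DEN, 40), (2, LA, 40), (34, CHI, 37), (35, DEN, 40), (35, LA, 40), (39, CHI, 37), (8, CHI, 37)}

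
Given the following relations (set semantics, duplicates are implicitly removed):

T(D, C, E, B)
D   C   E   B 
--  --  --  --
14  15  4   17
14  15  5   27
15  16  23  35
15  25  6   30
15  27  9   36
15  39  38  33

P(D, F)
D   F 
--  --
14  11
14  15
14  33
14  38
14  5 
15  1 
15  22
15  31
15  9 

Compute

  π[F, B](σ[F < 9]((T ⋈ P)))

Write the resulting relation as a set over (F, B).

Joining T and P on D yields {(14, 15, 4, 17, 11), (14, 15, 4, 17, 15), (14, 15, 4, 17, 33), (14, 15, 4, 17, 38), (14, 15, 4, 17, 5), (14, 15, 5, 27, 11), (14, 15, 5, 27, 15), (14, 15, 5, 27, 33), (14, 15, 5, 27, 38), (14, 15, 5, 27, 5), (15, 16, 23, 35, 1), (15, 16, 23, 35, 22), (15, 16, 23, 35, 31), (15, 16, 23, 35, 9), (15, 25, 6, 30, 1), (15, 25, 6, 30, 22), (15, 25, 6, 30, 31), (15, 25, 6, 30, 9), (15, 27, 9, 36, 1), (15, 27, 9, 36, 22), (15, 27, 9, 36, 31), (15, 27, 9, 36, 9), (15, 39, 38, 33, 1), (15, 39, 38, 33, 22), (15, 39, 38, 33, 31), (15, 39, 38, 33, 9)}.
Filtering on F < 9 leaves {(14, 15, 4, 17, 5), (14, 15, 5, 27, 5), (15, 16, 23, 35, 1), (15, 25, 6, 30, 1), (15, 27, 9, 36, 1), (15, 39, 38, 33, 1)}.
Projecting to F, B: {(1, 30), (1, 33), (1, 35), (1, 36), (5, 17), (5, 27)}

{(1, 30), (1, 33), (1, 35), (1, 36), (5, 17), (5, 27)}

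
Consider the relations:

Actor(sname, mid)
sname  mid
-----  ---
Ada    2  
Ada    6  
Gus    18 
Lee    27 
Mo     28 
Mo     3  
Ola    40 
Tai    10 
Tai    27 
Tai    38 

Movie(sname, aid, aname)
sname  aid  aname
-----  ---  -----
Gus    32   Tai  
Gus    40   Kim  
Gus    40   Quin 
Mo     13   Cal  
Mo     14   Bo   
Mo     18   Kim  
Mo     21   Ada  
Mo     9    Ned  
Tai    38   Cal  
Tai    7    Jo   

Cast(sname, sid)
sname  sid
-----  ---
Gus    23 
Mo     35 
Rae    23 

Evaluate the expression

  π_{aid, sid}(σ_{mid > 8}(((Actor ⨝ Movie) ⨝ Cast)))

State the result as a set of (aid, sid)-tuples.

{(13, 35), (14, 35), (18, 35), (21, 35), (32, 23), (40, 23), (9, 35)}

Actor ⋈ Movie (natural join on sname): {(Gus, 18, 32, Tai), (Gus, 18, 40, Kim), (Gus, 18, 40, Quin), (Mo, 28, 13, Cal), (Mo, 28, 14, Bo), (Mo, 28, 18, Kim), (Mo, 28, 21, Ada), (Mo, 28, 9, Ned), (Mo, 3, 13, Cal), (Mo, 3, 14, Bo), (Mo, 3, 18, Kim), (Mo, 3, 21, Ada), (Mo, 3, 9, Ned), (Tai, 10, 38, Cal), (Tai, 10, 7, Jo), (Tai, 27, 38, Cal), (Tai, 27, 7, Jo), (Tai, 38, 38, Cal), (Tai, 38, 7, Jo)}
(Actor ⨝ Movie) ⋈ Cast (natural join on sname): {(Gus, 18, 32, Tai, 23), (Gus, 18, 40, Kim, 23), (Gus, 18, 40, Quin, 23), (Mo, 28, 13, Cal, 35), (Mo, 28, 14, Bo, 35), (Mo, 28, 18, Kim, 35), (Mo, 28, 21, Ada, 35), (Mo, 28, 9, Ned, 35), (Mo, 3, 13, Cal, 35), (Mo, 3, 14, Bo, 35), (Mo, 3, 18, Kim, 35), (Mo, 3, 21, Ada, 35), (Mo, 3, 9, Ned, 35)}
σ[mid > 8]: keep tuples satisfying mid > 8 → {(Gus, 18, 32, Tai, 23), (Gus, 18, 40, Kim, 23), (Gus, 18, 40, Quin, 23), (Mo, 28, 13, Cal, 35), (Mo, 28, 14, Bo, 35), (Mo, 28, 18, Kim, 35), (Mo, 28, 21, Ada, 35), (Mo, 28, 9, Ned, 35)}
Projecting to aid, sid (1 duplicate(s) eliminated): {(13, 35), (14, 35), (18, 35), (21, 35), (32, 23), (40, 23), (9, 35)}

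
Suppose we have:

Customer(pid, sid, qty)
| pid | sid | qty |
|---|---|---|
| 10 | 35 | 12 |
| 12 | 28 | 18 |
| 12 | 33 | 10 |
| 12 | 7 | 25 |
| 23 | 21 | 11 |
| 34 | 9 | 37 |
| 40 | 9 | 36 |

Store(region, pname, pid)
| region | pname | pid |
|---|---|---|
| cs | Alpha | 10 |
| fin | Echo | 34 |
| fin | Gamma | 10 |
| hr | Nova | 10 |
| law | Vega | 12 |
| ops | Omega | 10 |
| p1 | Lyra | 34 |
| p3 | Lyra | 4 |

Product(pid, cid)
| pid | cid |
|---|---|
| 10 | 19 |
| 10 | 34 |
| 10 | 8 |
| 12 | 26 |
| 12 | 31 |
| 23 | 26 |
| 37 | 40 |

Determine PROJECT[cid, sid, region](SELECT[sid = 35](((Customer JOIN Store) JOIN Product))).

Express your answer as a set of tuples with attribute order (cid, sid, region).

{(19, 35, cs), (19, 35, fin), (19, 35, hr), (19, 35, ops), (34, 35, cs), (34, 35, fin), (34, 35, hr), (34, 35, ops), (8, 35, cs), (8, 35, fin), (8, 35, hr), (8, 35, ops)}

Joining Customer and Store on pid yields {(10, 35, 12, cs, Alpha), (10, 35, 12, fin, Gamma), (10, 35, 12, hr, Nova), (10, 35, 12, ops, Omega), (12, 28, 18, law, Vega), (12, 33, 10, law, Vega), (12, 7, 25, law, Vega), (34, 9, 37, fin, Echo), (34, 9, 37, p1, Lyra)}.
Joining (Customer JOIN Store) and Product on pid yields {(10, 35, 12, cs, Alpha, 19), (10, 35, 12, cs, Alpha, 34), (10, 35, 12, cs, Alpha, 8), (10, 35, 12, fin, Gamma, 19), (10, 35, 12, fin, Gamma, 34), (10, 35, 12, fin, Gamma, 8), (10, 35, 12, hr, Nova, 19), (10, 35, 12, hr, Nova, 34), (10, 35, 12, hr, Nova, 8), (10, 35, 12, ops, Omega, 19), (10, 35, 12, ops, Omega, 34), (10, 35, 12, ops, Omega, 8), (12, 28, 18, law, Vega, 26), (12, 28, 18, law, Vega, 31), (12, 33, 10, law, Vega, 26), (12, 33, 10, law, Vega, 31), (12, 7, 25, law, Vega, 26), (12, 7, 25, law, Vega, 31)}.
Filtering on sid = 35 leaves {(10, 35, 12, cs, Alpha, 19), (10, 35, 12, cs, Alpha, 34), (10, 35, 12, cs, Alpha, 8), (10, 35, 12, fin, Gamma, 19), (10, 35, 12, fin, Gamma, 34), (10, 35, 12, fin, Gamma, 8), (10, 35, 12, hr, Nova, 19), (10, 35, 12, hr, Nova, 34), (10, 35, 12, hr, Nova, 8), (10, 35, 12, ops, Omega, 19), (10, 35, 12, ops, Omega, 34), (10, 35, 12, ops, Omega, 8)}.
Projecting to cid, sid, region: {(19, 35, cs), (19, 35, fin), (19, 35, hr), (19, 35, ops), (34, 35, cs), (34, 35, fin), (34, 35, hr), (34, 35, ops), (8, 35, cs), (8, 35, fin), (8, 35, hr), (8, 35, ops)}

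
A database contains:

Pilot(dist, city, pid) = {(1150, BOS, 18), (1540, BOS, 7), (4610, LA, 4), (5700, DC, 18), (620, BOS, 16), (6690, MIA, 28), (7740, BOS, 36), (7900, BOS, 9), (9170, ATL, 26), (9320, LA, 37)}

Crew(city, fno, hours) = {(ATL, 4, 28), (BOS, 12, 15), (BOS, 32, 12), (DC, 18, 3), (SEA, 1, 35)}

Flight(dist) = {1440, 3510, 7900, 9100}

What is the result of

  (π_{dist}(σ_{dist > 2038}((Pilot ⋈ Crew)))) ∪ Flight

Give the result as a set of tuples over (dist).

Natural join on city: {(1150, BOS, 18, 12, 15), (1150, BOS, 18, 32, 12), (1540, BOS, 7, 12, 15), (1540, BOS, 7, 32, 12), (5700, DC, 18, 18, 3), (620, BOS, 16, 12, 15), (620, BOS, 16, 32, 12), (7740, BOS, 36, 12, 15), (7740, BOS, 36, 32, 12), (7900, BOS, 9, 12, 15), (7900, BOS, 9, 32, 12), (9170, ATL, 26, 4, 28)}
σ[dist > 2038]: keep tuples satisfying dist > 2038 → {(5700, DC, 18, 18, 3), (7740, BOS, 36, 12, 15), (7740, BOS, 36, 32, 12), (7900, BOS, 9, 12, 15), (7900, BOS, 9, 32, 12), (9170, ATL, 26, 4, 28)}
Projecting to dist (2 duplicate(s) eliminated): {5700, 7740, 7900, 9170}
Union: {5700, 7740, 7900, 9170} with {1440, 3510, 7900, 9100} → {1440, 3510, 5700, 7740, 7900, 9100, 9170}

{1440, 3510, 5700, 7740, 7900, 9100, 9170}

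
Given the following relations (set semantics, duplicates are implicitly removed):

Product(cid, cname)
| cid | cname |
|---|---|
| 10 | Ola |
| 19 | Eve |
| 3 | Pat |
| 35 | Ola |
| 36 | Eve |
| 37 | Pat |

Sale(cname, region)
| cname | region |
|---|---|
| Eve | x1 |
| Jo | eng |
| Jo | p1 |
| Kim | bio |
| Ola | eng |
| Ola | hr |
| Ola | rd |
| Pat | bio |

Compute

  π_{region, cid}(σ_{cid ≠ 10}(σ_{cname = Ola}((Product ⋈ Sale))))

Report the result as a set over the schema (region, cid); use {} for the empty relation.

Joining Product and Sale on cname yields {(10, Ola, eng), (10, Ola, hr), (10, Ola, rd), (19, Eve, x1), (3, Pat, bio), (35, Ola, eng), (35, Ola, hr), (35, Ola, rd), (36, Eve, x1), (37, Pat, bio)}.
Apply σ_{cname = Ola}; surviving tuples: {(10, Ola, eng), (10, Ola, hr), (10, Ola, rd), (35, Ola, eng), (35, Ola, hr), (35, Ola, rd)}
Apply σ_{cid ≠ 10}; surviving tuples: {(35, Ola, eng), (35, Ola, hr), (35, Ola, rd)}
Keep only column(s) region, cid: {(eng, 35), (hr, 35), (rd, 35)}

{(eng, 35), (hr, 35), (rd, 35)}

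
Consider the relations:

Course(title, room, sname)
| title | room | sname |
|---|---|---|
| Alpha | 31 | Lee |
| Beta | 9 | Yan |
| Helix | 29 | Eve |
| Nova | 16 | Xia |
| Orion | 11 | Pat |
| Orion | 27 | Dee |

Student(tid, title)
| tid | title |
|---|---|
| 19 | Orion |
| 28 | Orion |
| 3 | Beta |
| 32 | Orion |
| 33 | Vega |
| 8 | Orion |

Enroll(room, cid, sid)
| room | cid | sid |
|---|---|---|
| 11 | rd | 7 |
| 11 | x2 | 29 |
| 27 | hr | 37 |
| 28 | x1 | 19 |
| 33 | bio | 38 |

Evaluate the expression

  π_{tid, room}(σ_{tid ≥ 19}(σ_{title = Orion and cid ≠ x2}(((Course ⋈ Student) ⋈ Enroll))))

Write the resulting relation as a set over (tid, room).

Course ⋈ Student (natural join on title): {(Beta, 9, Yan, 3), (Orion, 11, Pat, 19), (Orion, 11, Pat, 28), (Orion, 11, Pat, 32), (Orion, 11, Pat, 8), (Orion, 27, Dee, 19), (Orion, 27, Dee, 28), (Orion, 27, Dee, 32), (Orion, 27, Dee, 8)}
(Course ⋈ Student) ⋈ Enroll (natural join on room): {(Orion, 11, Pat, 19, rd, 7), (Orion, 11, Pat, 19, x2, 29), (Orion, 11, Pat, 28, rd, 7), (Orion, 11, Pat, 28, x2, 29), (Orion, 11, Pat, 32, rd, 7), (Orion, 11, Pat, 32, x2, 29), (Orion, 11, Pat, 8, rd, 7), (Orion, 11, Pat, 8, x2, 29), (Orion, 27, Dee, 19, hr, 37), (Orion, 27, Dee, 28, hr, 37), (Orion, 27, Dee, 32, hr, 37), (Orion, 27, Dee, 8, hr, 37)}
σ[title = Orion and cid ≠ x2]: keep tuples satisfying title = Orion and cid ≠ x2 → {(Orion, 11, Pat, 19, rd, 7), (Orion, 11, Pat, 28, rd, 7), (Orion, 11, Pat, 32, rd, 7), (Orion, 11, Pat, 8, rd, 7), (Orion, 27, Dee, 19, hr, 37), (Orion, 27, Dee, 28, hr, 37), (Orion, 27, Dee, 32, hr, 37), (Orion, 27, Dee, 8, hr, 37)}
σ[tid ≥ 19]: keep tuples satisfying tid ≥ 19 → {(Orion, 11, Pat, 19, rd, 7), (Orion, 11, Pat, 28, rd, 7), (Orion, 11, Pat, 32, rd, 7), (Orion, 27, Dee, 19, hr, 37), (Orion, 27, Dee, 28, hr, 37), (Orion, 27, Dee, 32, hr, 37)}
Keep only column(s) tid, room: {(19, 11), (19, 27), (28, 11), (28, 27), (32, 11), (32, 27)}

{(19, 11), (19, 27), (28, 11), (28, 27), (32, 11), (32, 27)}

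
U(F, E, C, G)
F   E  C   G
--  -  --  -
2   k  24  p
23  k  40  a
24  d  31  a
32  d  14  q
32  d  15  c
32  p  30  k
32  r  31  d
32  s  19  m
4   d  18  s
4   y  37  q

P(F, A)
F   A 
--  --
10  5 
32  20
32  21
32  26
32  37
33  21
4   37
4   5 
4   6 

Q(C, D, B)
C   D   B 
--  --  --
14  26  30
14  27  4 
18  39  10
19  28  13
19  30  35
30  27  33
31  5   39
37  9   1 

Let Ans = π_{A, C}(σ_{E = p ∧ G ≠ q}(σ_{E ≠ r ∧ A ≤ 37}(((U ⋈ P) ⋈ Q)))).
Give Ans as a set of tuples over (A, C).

U ⋈ P (natural join on F): {(32, d, 14, q, 20), (32, d, 14, q, 21), (32, d, 14, q, 26), (32, d, 14, q, 37), (32, d, 15, c, 20), (32, d, 15, c, 21), (32, d, 15, c, 26), (32, d, 15, c, 37), (32, p, 30, k, 20), (32, p, 30, k, 21), (32, p, 30, k, 26), (32, p, 30, k, 37), (32, r, 31, d, 20), (32, r, 31, d, 21), (32, r, 31, d, 26), (32, r, 31, d, 37), (32, s, 19, m, 20), (32, s, 19, m, 21), (32, s, 19, m, 26), (32, s, 19, m, 37), (4, d, 18, s, 37), (4, d, 18, s, 5), (4, d, 18, s, 6), (4, y, 37, q, 37), (4, y, 37, q, 5), (4, y, 37, q, 6)}
(U ⋈ P) ⋈ Q (natural join on C): {(32, d, 14, q, 20, 26, 30), (32, d, 14, q, 20, 27, 4), (32, d, 14, q, 21, 26, 30), (32, d, 14, q, 21, 27, 4), (32, d, 14, q, 26, 26, 30), (32, d, 14, q, 26, 27, 4), (32, d, 14, q, 37, 26, 30), (32, d, 14, q, 37, 27, 4), (32, p, 30, k, 20, 27, 33), (32, p, 30, k, 21, 27, 33), (32, p, 30, k, 26, 27, 33), (32, p, 30, k, 37, 27, 33), (32, r, 31, d, 20, 5, 39), (32, r, 31, d, 21, 5, 39), (32, r, 31, d, 26, 5, 39), (32, r, 31, d, 37, 5, 39), (32, s, 19, m, 20, 28, 13), (32, s, 19, m, 20, 30, 35), (32, s, 19, m, 21, 28, 13), (32, s, 19, m, 21, 30, 35), (32, s, 19, m, 26, 28, 13), (32, s, 19, m, 26, 30, 35), (32, s, 19, m, 37, 28, 13), (32, s, 19, m, 37, 30, 35), (4, d, 18, s, 37, 39, 10), (4, d, 18, s, 5, 39, 10), (4, d, 18, s, 6, 39, 10), (4, y, 37, q, 37, 9, 1), (4, y, 37, q, 5, 9, 1), (4, y, 37, q, 6, 9, 1)}
Selection E ≠ r ∧ A ≤ 37: {(32, d, 14, q, 20, 26, 30), (32, d, 14, q, 20, 27, 4), (32, d, 14, q, 21, 26, 30), (32, d, 14, q, 21, 27, 4), (32, d, 14, q, 26, 26, 30), (32, d, 14, q, 26, 27, 4), (32, d, 14, q, 37, 26, 30), (32, d, 14, q, 37, 27, 4), (32, p, 30, k, 20, 27, 33), (32, p, 30, k, 21, 27, 33), (32, p, 30, k, 26, 27, 33), (32, p, 30, k, 37, 27, 33), (32, s, 19, m, 20, 28, 13), (32, s, 19, m, 20, 30, 35), (32, s, 19, m, 21, 28, 13), (32, s, 19, m, 21, 30, 35), (32, s, 19, m, 26, 28, 13), (32, s, 19, m, 26, 30, 35), (32, s, 19, m, 37, 28, 13), (32, s, 19, m, 37, 30, 35), (4, d, 18, s, 37, 39, 10), (4, d, 18, s, 5, 39, 10), (4, d, 18, s, 6, 39, 10), (4, y, 37, q, 37, 9, 1), (4, y, 37, q, 5, 9, 1), (4, y, 37, q, 6, 9, 1)}
Selection E = p ∧ G ≠ q: {(32, p, 30, k, 20, 27, 33), (32, p, 30, k, 21, 27, 33), (32, p, 30, k, 26, 27, 33), (32, p, 30, k, 37, 27, 33)}
Projecting to A, C: {(20, 30), (21, 30), (26, 30), (37, 30)}

{(20, 30), (21, 30), (26, 30), (37, 30)}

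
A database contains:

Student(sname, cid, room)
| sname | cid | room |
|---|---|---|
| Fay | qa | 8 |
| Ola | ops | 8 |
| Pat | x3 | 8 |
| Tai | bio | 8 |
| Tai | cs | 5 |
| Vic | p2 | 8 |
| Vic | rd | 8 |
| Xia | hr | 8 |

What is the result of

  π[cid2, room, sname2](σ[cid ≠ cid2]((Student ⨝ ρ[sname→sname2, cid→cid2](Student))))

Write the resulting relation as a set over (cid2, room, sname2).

{(bio, 8, Tai), (hr, 8, Xia), (ops, 8, Ola), (p2, 8, Vic), (qa, 8, Fay), (rd, 8, Vic), (x3, 8, Pat)}

ρ[sname→sname2, cid→cid2]: schema becomes (sname2, cid2, room); tuples unchanged.
Student ⋈ ρ[sname→sname2, cid→cid2](Student) (natural join on room): {(Fay, qa, 8, Fay, qa), (Fay, qa, 8, Ola, ops), (Fay, qa, 8, Pat, x3), (Fay, qa, 8, Tai, bio), (Fay, qa, 8, Vic, p2), (Fay, qa, 8, Vic, rd), (Fay, qa, 8, Xia, hr), (Ola, ops, 8, Fay, qa), (Ola, ops, 8, Ola, ops), (Ola, ops, 8, Pat, x3), (Ola, ops, 8, Tai, bio), (Ola, ops, 8, Vic, p2), (Ola, ops, 8, Vic, rd), (Ola, ops, 8, Xia, hr), (Pat, x3, 8, Fay, qa), (Pat, x3, 8, Ola, ops), (Pat, x3, 8, Pat, x3), (Pat, x3, 8, Tai, bio), (Pat, x3, 8, Vic, p2), (Pat, x3, 8, Vic, rd), (Pat, x3, 8, Xia, hr), (Tai, bio, 8, Fay, qa), (Tai, bio, 8, Ola, ops), (Tai, bio, 8, Pat, x3), (Tai, bio, 8, Tai, bio), (Tai, bio, 8, Vic, p2), (Tai, bio, 8, Vic, rd), (Tai, bio, 8, Xia, hr), (Tai, cs, 5, Tai, cs), (Vic, p2, 8, Fay, qa), (Vic, p2, 8, Ola, ops), (Vic, p2, 8, Pat, x3), (Vic, p2, 8, Tai, bio), (Vic, p2, 8, Vic, p2), (Vic, p2, 8, Vic, rd), (Vic, p2, 8, Xia, hr), (Vic, rd, 8, Fay, qa), (Vic, rd, 8, Ola, ops), (Vic, rd, 8, Pat, x3), (Vic, rd, 8, Tai, bio), (Vic, rd, 8, Vic, p2), (Vic, rd, 8, Vic, rd), (Vic, rd, 8, Xia, hr), (Xia, hr, 8, Fay, qa), (Xia, hr, 8, Ola, ops), (Xia, hr, 8, Pat, x3), (Xia, hr, 8, Tai, bio), (Xia, hr, 8, Vic, p2), (Xia, hr, 8, Vic, rd), (Xia, hr, 8, Xia, hr)}
Selection cid ≠ cid2: {(Fay, qa, 8, Ola, ops), (Fay, qa, 8, Pat, x3), (Fay, qa, 8, Tai, bio), (Fay, qa, 8, Vic, p2), (Fay, qa, 8, Vic, rd), (Fay, qa, 8, Xia, hr), (Ola, ops, 8, Fay, qa), (Ola, ops, 8, Pat, x3), (Ola, ops, 8, Tai, bio), (Ola, ops, 8, Vic, p2), (Ola, ops, 8, Vic, rd), (Ola, ops, 8, Xia, hr), (Pat, x3, 8, Fay, qa), (Pat, x3, 8, Ola, ops), (Pat, x3, 8, Tai, bio), (Pat, x3, 8, Vic, p2), (Pat, x3, 8, Vic, rd), (Pat, x3, 8, Xia, hr), (Tai, bio, 8, Fay, qa), (Tai, bio, 8, Ola, ops), (Tai, bio, 8, Pat, x3), (Tai, bio, 8, Vic, p2), (Tai, bio, 8, Vic, rd), (Tai, bio, 8, Xia, hr), (Vic, p2, 8, Fay, qa), (Vic, p2, 8, Ola, ops), (Vic, p2, 8, Pat, x3), (Vic, p2, 8, Tai, bio), (Vic, p2, 8, Vic, rd), (Vic, p2, 8, Xia, hr), (Vic, rd, 8, Fay, qa), (Vic, rd, 8, Ola, ops), (Vic, rd, 8, Pat, x3), (Vic, rd, 8, Tai, bio), (Vic, rd, 8, Vic, p2), (Vic, rd, 8, Xia, hr), (Xia, hr, 8, Fay, qa), (Xia, hr, 8, Ola, ops), (Xia, hr, 8, Pat, x3), (Xia, hr, 8, Tai, bio), (Xia, hr, 8, Vic, p2), (Xia, hr, 8, Vic, rd)}
Projecting to cid2, room, sname2 (35 duplicate(s) eliminated): {(bio, 8, Tai), (hr, 8, Xia), (ops, 8, Ola), (p2, 8, Vic), (qa, 8, Fay), (rd, 8, Vic), (x3, 8, Pat)}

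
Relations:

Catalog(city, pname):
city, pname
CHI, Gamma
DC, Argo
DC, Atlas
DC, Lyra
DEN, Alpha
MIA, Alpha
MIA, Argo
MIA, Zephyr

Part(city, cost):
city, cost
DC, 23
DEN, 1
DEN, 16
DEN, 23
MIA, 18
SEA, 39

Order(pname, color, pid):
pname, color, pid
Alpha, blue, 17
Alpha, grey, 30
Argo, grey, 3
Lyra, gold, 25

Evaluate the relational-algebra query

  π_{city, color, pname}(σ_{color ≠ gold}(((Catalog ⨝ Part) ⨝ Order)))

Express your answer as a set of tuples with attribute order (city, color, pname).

Catalog ⋈ Part (natural join on city): {(DC, Argo, 23), (DC, Atlas, 23), (DC, Lyra, 23), (DEN, Alpha, 1), (DEN, Alpha, 16), (DEN, Alpha, 23), (MIA, Alpha, 18), (MIA, Argo, 18), (MIA, Zephyr, 18)}
(Catalog ⨝ Part) ⋈ Order (natural join on pname): {(DC, Argo, 23, grey, 3), (DC, Lyra, 23, gold, 25), (DEN, Alpha, 1, blue, 17), (DEN, Alpha, 1, grey, 30), (DEN, Alpha, 16, blue, 17), (DEN, Alpha, 16, grey, 30), (DEN, Alpha, 23, blue, 17), (DEN, Alpha, 23, grey, 30), (MIA, Alpha, 18, blue, 17), (MIA, Alpha, 18, grey, 30), (MIA, Argo, 18, grey, 3)}
Apply σ_{color ≠ gold}; surviving tuples: {(DC, Argo, 23, grey, 3), (DEN, Alpha, 1, blue, 17), (DEN, Alpha, 1, grey, 30), (DEN, Alpha, 16, blue, 17), (DEN, Alpha, 16, grey, 30), (DEN, Alpha, 23, blue, 17), (DEN, Alpha, 23, grey, 30), (MIA, Alpha, 18, blue, 17), (MIA, Alpha, 18, grey, 30), (MIA, Argo, 18, grey, 3)}
Keep only column(s) city, color, pname (4 duplicate(s) eliminated): {(DC, grey, Argo), (DEN, blue, Alpha), (DEN, grey, Alpha), (MIA, blue, Alpha), (MIA, grey, Alpha), (MIA, grey, Argo)}

{(DC, grey, Argo), (DEN, blue, Alpha), (DEN, grey, Alpha), (MIA, blue, Alpha), (MIA, grey, Alpha), (MIA, grey, Argo)}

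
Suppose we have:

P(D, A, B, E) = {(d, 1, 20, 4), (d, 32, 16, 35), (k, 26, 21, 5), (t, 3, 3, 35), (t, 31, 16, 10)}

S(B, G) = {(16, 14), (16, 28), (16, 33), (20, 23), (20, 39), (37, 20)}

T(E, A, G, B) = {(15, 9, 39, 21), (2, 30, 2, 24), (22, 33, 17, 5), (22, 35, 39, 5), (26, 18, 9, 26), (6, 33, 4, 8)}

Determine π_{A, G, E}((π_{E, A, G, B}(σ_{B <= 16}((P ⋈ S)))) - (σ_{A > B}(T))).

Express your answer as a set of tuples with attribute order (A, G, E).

{(31, 14, 10), (31, 28, 10), (31, 33, 10), (32, 14, 35), (32, 28, 35), (32, 33, 35)}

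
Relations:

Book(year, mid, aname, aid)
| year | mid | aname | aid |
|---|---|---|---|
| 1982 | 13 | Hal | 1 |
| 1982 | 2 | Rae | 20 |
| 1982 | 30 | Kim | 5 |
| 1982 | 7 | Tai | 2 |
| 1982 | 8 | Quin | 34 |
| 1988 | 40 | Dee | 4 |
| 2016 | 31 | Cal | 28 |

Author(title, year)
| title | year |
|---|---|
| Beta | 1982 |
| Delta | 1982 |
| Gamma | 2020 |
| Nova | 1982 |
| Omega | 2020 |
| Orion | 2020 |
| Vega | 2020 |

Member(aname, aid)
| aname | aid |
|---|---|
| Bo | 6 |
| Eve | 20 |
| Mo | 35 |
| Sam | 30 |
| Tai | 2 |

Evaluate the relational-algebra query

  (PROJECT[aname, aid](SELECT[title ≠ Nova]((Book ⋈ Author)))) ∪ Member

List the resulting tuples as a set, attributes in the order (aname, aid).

Natural join on year: {(1982, 13, Hal, 1, Beta), (1982, 13, Hal, 1, Delta), (1982, 13, Hal, 1, Nova), (1982, 2, Rae, 20, Beta), (1982, 2, Rae, 20, Delta), (1982, 2, Rae, 20, Nova), (1982, 30, Kim, 5, Beta), (1982, 30, Kim, 5, Delta), (1982, 30, Kim, 5, Nova), (1982, 7, Tai, 2, Beta), (1982, 7, Tai, 2, Delta), (1982, 7, Tai, 2, Nova), (1982, 8, Quin, 34, Beta), (1982, 8, Quin, 34, Delta), (1982, 8, Quin, 34, Nova)}
σ[title ≠ Nova]: keep tuples satisfying title ≠ Nova → {(1982, 13, Hal, 1, Beta), (1982, 13, Hal, 1, Delta), (1982, 2, Rae, 20, Beta), (1982, 2, Rae, 20, Delta), (1982, 30, Kim, 5, Beta), (1982, 30, Kim, 5, Delta), (1982, 7, Tai, 2, Beta), (1982, 7, Tai, 2, Delta), (1982, 8, Quin, 34, Beta), (1982, 8, Quin, 34, Delta)}
Projecting to aname, aid (5 duplicate(s) eliminated): {(Hal, 1), (Kim, 5), (Quin, 34), (Rae, 20), (Tai, 2)}
Set union of the two operands is {(Bo, 6), (Eve, 20), (Hal, 1), (Kim, 5), (Mo, 35), (Quin, 34), (Rae, 20), (Sam, 30), (Tai, 2)}.

{(Bo, 6), (Eve, 20), (Hal, 1), (Kim, 5), (Mo, 35), (Quin, 34), (Rae, 20), (Sam, 30), (Tai, 2)}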